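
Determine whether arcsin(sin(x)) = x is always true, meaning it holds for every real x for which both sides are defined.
Claim: arcsin(sin(x)) = x.
Test a specific point where both sides are defined: x = π.
LHS = arcsin(sin(x)) ≈ 0.0000
RHS = x ≈ 3.1416
Since 0.0000 ≠ 3.1416, the equation fails at this point, so it cannot hold for every real x for which both sides are defined.
arcsin only returns values in [-π/2, π/2], so arcsin(sin(x)) = x holds only for x in that interval, not for all real x.

Conclusion: No, this is NOT an identity.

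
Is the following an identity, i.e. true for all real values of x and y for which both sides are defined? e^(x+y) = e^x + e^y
Claim: e^(x+y) = e^x + e^y.
Test a specific point where both sides are defined: x = 5, y = -3.
LHS = e^(x+y) ≈ 7.3891
RHS = e^x + e^y ≈ 148.4629
Since 7.3891 ≠ 148.4629, the equation fails at this point, so it cannot hold for all real values of x and y for which both sides are defined.
The correct rule is e^(x+y) = e^x · e^y (a product, not a sum).

Conclusion: No, this is NOT an identity.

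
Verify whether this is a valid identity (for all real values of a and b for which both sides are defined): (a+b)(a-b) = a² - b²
Claim: (a+b)(a-b) = a² - b².
Reasoning: Expand: (a+b)(a-b) = a² - ab + ba - b² = a² - b² (the cross terms cancel).
So the two sides agree for all real values of a and b for which both sides are defined.

Conclusion: Yes, this is an identity.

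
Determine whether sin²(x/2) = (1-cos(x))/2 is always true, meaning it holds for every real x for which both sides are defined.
Yes, this is an identity.

Claim: sin²(x/2) = (1-cos(x))/2.
Reasoning: Use cos(2θ) = 1 - 2sin²θ with θ = x/2: cos(x) = 1 - 2sin²(x/2). Solving for sin²(x/2) gives (1 - cos(x))/2.
So the two sides agree for every real x for which both sides are defined.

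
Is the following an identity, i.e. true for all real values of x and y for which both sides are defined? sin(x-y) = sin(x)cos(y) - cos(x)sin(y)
Claim: sin(x-y) = sin(x)cos(y) - cos(x)sin(y).
Reasoning: Replace y by -y in sin(x+y) = sin(x)cos(y) + cos(x)sin(y) and use cos(-y) = cos(y), sin(-y) = -sin(y): sin(x-y) = sin(x)cos(y) - cos(x)sin(y).
So the two sides agree for all real values of x and y for which both sides are defined.

Conclusion: Yes, this is an identity.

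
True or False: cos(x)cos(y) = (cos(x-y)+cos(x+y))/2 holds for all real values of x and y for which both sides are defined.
True.

Claim: cos(x)cos(y) = (cos(x-y)+cos(x+y))/2.
Reasoning: cos(x-y) = cos(x)cos(y) + sin(x)sin(y) and cos(x+y) = cos(x)cos(y) - sin(x)sin(y). Adding, cos(x-y) + cos(x+y) = 2cos(x)cos(y); divide by 2.
So the two sides agree for all real values of x and y for which both sides are defined.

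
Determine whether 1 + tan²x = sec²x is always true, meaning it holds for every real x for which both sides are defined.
Yes, this is an identity.

Claim: 1 + tan²x = sec²x.
Reasoning: Start from sin²x + cos²x = 1 and divide every term by cos²x (allowed wherever tan x and sec x are defined): tan²x + 1 = 1/cos²x = sec²x.
So the two sides agree for every real x for which both sides are defined.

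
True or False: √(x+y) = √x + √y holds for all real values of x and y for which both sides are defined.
False.

Claim: √(x+y) = √x + √y.
Test a specific point where both sides are defined: x = 3, y = 3/2.
LHS = √(x+y) ≈ 2.1213
RHS = √x + √y ≈ 2.9568
Since 2.1213 ≠ 2.9568, the equation fails at this point, so it cannot hold for all real values of x and y for which both sides are defined.
Squaring the right side gives x + 2√(xy) + y, not x + y.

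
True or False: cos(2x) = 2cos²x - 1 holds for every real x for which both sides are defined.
True.

Claim: cos(2x) = 2cos²x - 1.
Reasoning: cos(2x) = cos²x - sin²x. Replace sin²x by 1 - cos²x: cos²x - (1 - cos²x) = 2cos²x - 1.
So the two sides agree for every real x for which both sides are defined.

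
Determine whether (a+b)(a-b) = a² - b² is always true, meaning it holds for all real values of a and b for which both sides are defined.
Claim: (a+b)(a-b) = a² - b².
Reasoning: Expand: (a+b)(a-b) = a² - ab + ba - b² = a² - b² (the cross terms cancel).
So the two sides agree for all real values of a and b for which both sides are defined.

Conclusion: Yes, this is an identity.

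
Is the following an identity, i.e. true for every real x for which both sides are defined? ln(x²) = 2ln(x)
Claim: ln(x²) = 2ln(x).
Reasoning: The right side requires x > 0. For x > 0, x² = (e^(ln x))² = e^(2ln x), so ln(x²) = 2ln(x). (For x < 0 the right side is undefined, so those values are outside the claim.)
So the two sides agree for every real x for which both sides are defined.

Conclusion: Yes, this is an identity.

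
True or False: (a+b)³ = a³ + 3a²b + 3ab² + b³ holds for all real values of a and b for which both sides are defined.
Claim: (a+b)³ = a³ + 3a²b + 3ab² + b³.
Reasoning: (a+b)³ = (a+b)(a+b)² = (a+b)(a² + 2ab + b²) = a³ + 2a²b + ab² + a²b + 2ab² + b³ = a³ + 3a²b + 3ab² + b³.
So the two sides agree for all real values of a and b for which both sides are defined.

Conclusion: True.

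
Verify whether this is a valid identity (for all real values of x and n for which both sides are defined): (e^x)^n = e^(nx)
Yes, this is an identity.

Claim: (e^x)^n = e^(nx).
Reasoning: e^x is a positive real number, and for a positive base B and real exponent n, B^n = e^(n·ln B). With B = e^x, ln B = x, so (e^x)^n = e^(n·x).
So the two sides agree for all real values of x and n for which both sides are defined.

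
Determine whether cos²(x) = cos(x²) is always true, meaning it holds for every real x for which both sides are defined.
No, this is NOT an identity.

Claim: cos²(x) = cos(x²).
Test a specific point where both sides are defined: x = π/6.
LHS = cos²(x) ≈ 0.7500
RHS = cos(x²) ≈ 0.9627
Since 0.7500 ≠ 0.9627, the equation fails at this point, so it cannot hold for every real x for which both sides are defined.
cos²(x) means (cos x)², squaring the output; cos(x²) squares the input. These are different functions.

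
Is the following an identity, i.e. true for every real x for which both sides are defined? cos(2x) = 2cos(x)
No, this is NOT an identity.

Claim: cos(2x) = 2cos(x).
Test a specific point where both sides are defined: x = π/3.
LHS = cos(2x) ≈ -0.5000
RHS = 2cos(x) ≈ 1.0000
Since -0.5000 ≠ 1.0000, the equation fails at this point, so it cannot hold for every real x for which both sides are defined.
The correct double-angle formula is cos(2x) = cos²x - sin²x.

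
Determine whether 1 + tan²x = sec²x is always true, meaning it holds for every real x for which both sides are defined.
Yes, this is an identity.

Claim: 1 + tan²x = sec²x.
Reasoning: Start from sin²x + cos²x = 1 and divide every term by cos²x (allowed wherever tan x and sec x are defined): tan²x + 1 = 1/cos²x = sec²x.
So the two sides agree for every real x for which both sides are defined.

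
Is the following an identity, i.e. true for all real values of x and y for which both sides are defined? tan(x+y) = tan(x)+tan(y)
No, this is NOT an identity.

Claim: tan(x+y) = tan(x)+tan(y).
Test a specific point where both sides are defined: x = 2π/3, y = 2π/3.
LHS = tan(x+y) ≈ 1.7321
RHS = tan(x)+tan(y) ≈ -3.4641
Since 1.7321 ≠ -3.4641, the equation fails at this point, so it cannot hold for all real values of x and y for which both sides are defined.
The correct formula is tan(x+y) = (tan(x) + tan(y))/(1 - tan(x)tan(y)).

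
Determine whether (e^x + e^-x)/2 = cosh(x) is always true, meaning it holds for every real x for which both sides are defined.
Claim: (e^x + e^-x)/2 = cosh(x).
Reasoning: This is exactly the definition of the hyperbolic cosine: cosh(x) := (e^x + e^-x)/2.
So the two sides agree for every real x for which both sides are defined.

Conclusion: Yes, this is an identity.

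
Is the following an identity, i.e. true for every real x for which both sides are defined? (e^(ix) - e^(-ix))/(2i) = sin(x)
Claim: (e^(ix) - e^(-ix))/(2i) = sin(x).
Reasoning: By Euler's formula e^(ix) = cos(x) + i·sin(x) and e^(-ix) = cos(x) - i·sin(x). Subtracting cancels the cosine terms: e^(ix) - e^(-ix) = 2i·sin(x); divide by 2i.
So the two sides agree for every real x for which both sides are defined.

Conclusion: Yes, this is an identity.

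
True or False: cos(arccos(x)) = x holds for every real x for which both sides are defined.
True.

Claim: cos(arccos(x)) = x.
Reasoning: For -1 ≤ x ≤ 1 (where arccos is defined), arccos(x) is by definition an angle whose cosine equals x. Taking the cosine of that angle returns x. (Note the other order, arccos(cos x) = x, is NOT an identity.)
So the two sides agree for every real x for which both sides are defined.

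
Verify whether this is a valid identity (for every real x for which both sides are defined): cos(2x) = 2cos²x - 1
Yes, this is an identity.

Claim: cos(2x) = 2cos²x - 1.
Reasoning: cos(2x) = cos²x - sin²x. Replace sin²x by 1 - cos²x: cos²x - (1 - cos²x) = 2cos²x - 1.
So the two sides agree for every real x for which both sides are defined.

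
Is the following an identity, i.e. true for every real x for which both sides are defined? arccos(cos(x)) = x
Claim: arccos(cos(x)) = x.
Test a specific point where both sides are defined: x = -π/4.
LHS = arccos(cos(x)) ≈ 0.7854
RHS = x ≈ -0.7854
Since 0.7854 ≠ -0.7854, the equation fails at this point, so it cannot hold for every real x for which both sides are defined.
arccos only returns values in [0, π], so arccos(cos(x)) = x holds only for x in that interval, not for all real x.

Conclusion: No, this is NOT an identity.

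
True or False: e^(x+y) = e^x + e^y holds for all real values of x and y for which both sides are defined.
False.

Claim: e^(x+y) = e^x + e^y.
Test a specific point where both sides are defined: x = 1, y = -1.
LHS = e^(x+y) ≈ 1.0000
RHS = e^x + e^y ≈ 3.0862
Since 1.0000 ≠ 3.0862, the equation fails at this point, so it cannot hold for all real values of x and y for which both sides are defined.
The correct rule is e^(x+y) = e^x · e^y (a product, not a sum).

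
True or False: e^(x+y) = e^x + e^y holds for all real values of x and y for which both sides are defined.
False.

Claim: e^(x+y) = e^x + e^y.
Test a specific point where both sides are defined: x = 4, y = 2.
LHS = e^(x+y) ≈ 403.4288
RHS = e^x + e^y ≈ 61.9872
Since 403.4288 ≠ 61.9872, the equation fails at this point, so it cannot hold for all real values of x and y for which both sides are defined.
The correct rule is e^(x+y) = e^x · e^y (a product, not a sum).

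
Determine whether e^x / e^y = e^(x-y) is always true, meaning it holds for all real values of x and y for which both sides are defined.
Claim: e^x / e^y = e^(x-y).
Reasoning: 1/e^y = e^(-y), so e^x / e^y = e^x · e^(-y) = e^(x + (-y)) = e^(x-y) by the product rule for exponents.
So the two sides agree for all real values of x and y for which both sides are defined.

Conclusion: Yes, this is an identity.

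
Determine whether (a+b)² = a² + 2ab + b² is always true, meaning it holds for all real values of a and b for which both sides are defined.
Yes, this is an identity.

Claim: (a+b)² = a² + 2ab + b².
Reasoning: Expand: (a+b)² = (a+b)(a+b) = a·a + a·b + b·a + b·b = a² + 2ab + b².
So the two sides agree for all real values of a and b for which both sides are defined.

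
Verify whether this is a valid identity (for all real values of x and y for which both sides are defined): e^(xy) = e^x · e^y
No, this is NOT an identity.

Claim: e^(xy) = e^x · e^y.
Test a specific point where both sides are defined: x = 3/2, y = 5.
LHS = e^(xy) ≈ 1808.0424
RHS = e^x · e^y ≈ 665.1416
Since 1808.0424 ≠ 665.1416, the equation fails at this point, so it cannot hold for all real values of x and y for which both sides are defined.
e^x · e^y = e^(x+y), not e^(xy).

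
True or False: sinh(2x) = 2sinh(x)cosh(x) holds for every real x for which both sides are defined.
Claim: sinh(2x) = 2sinh(x)cosh(x).
Reasoning: 2sinh(x)cosh(x) = 2 · (e^x - e^-x)/2 · (e^x + e^-x)/2 = (e^(2x) - e^(-2x))/2 = sinh(2x).
So the two sides agree for every real x for which both sides are defined.

Conclusion: True.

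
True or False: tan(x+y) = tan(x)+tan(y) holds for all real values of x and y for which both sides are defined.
Claim: tan(x+y) = tan(x)+tan(y).
Test a specific point where both sides are defined: x = -π/6, y = -π/6.
LHS = tan(x+y) ≈ -1.7321
RHS = tan(x)+tan(y) ≈ -1.1547
Since -1.7321 ≠ -1.1547, the equation fails at this point, so it cannot hold for all real values of x and y for which both sides are defined.
The correct formula is tan(x+y) = (tan(x) + tan(y))/(1 - tan(x)tan(y)).

Conclusion: False.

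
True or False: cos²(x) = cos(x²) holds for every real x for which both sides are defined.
False.

Claim: cos²(x) = cos(x²).
Test a specific point where both sides are defined: x = π/2.
LHS = cos²(x) ≈ 0.0000
RHS = cos(x²) ≈ -0.7812
Since 0.0000 ≠ -0.7812, the equation fails at this point, so it cannot hold for every real x for which both sides are defined.
cos²(x) means (cos x)², squaring the output; cos(x²) squares the input. These are different functions.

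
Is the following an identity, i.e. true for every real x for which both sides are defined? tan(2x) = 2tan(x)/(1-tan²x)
Claim: tan(2x) = 2tan(x)/(1-tan²x).
Reasoning: tan(2x) = sin(2x)/cos(2x) = 2sin(x)cos(x) / (cos²x - sin²x). Divide numerator and denominator by cos²x: 2tan(x) / (1 - tan²x).
So the two sides agree for every real x for which both sides are defined.

Conclusion: Yes, this is an identity.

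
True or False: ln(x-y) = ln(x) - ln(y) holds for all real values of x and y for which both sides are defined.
False.

Claim: ln(x-y) = ln(x) - ln(y).
Test a specific point where both sides are defined: x = 3, y = 1.
LHS = ln(x-y) ≈ 0.6931
RHS = ln(x) - ln(y) ≈ 1.0986
Since 0.6931 ≠ 1.0986, the equation fails at this point, so it cannot hold for all real values of x and y for which both sides are defined.
ln(x) - ln(y) = ln(x/y), not ln(x-y).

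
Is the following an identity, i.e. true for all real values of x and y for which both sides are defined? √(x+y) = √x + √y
Claim: √(x+y) = √x + √y.
Test a specific point where both sides are defined: x = 2, y = 1.
LHS = √(x+y) ≈ 1.7321
RHS = √x + √y ≈ 2.4142
Since 1.7321 ≠ 2.4142, the equation fails at this point, so it cannot hold for all real values of x and y for which both sides are defined.
Squaring the right side gives x + 2√(xy) + y, not x + y.

Conclusion: No, this is NOT an identity.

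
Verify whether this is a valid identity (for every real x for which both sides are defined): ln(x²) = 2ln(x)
Yes, this is an identity.

Claim: ln(x²) = 2ln(x).
Reasoning: The right side requires x > 0. For x > 0, x² = (e^(ln x))² = e^(2ln x), so ln(x²) = 2ln(x). (For x < 0 the right side is undefined, so those values are outside the claim.)
So the two sides agree for every real x for which both sides are defined.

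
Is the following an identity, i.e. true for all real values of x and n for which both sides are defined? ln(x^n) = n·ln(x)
Claim: ln(x^n) = n·ln(x).
Reasoning: The right side requires x > 0. For x > 0, x^n = (e^(ln x))^n = e^(n·ln x), so taking ln of both sides gives ln(x^n) = n·ln(x).
So the two sides agree for all real values of x and n for which both sides are defined.

Conclusion: Yes, this is an identity.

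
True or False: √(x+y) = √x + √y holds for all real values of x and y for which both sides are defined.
Claim: √(x+y) = √x + √y.
Test a specific point where both sides are defined: x = 1, y = 3/2.
LHS = √(x+y) ≈ 1.5811
RHS = √x + √y ≈ 2.2247
Since 1.5811 ≠ 2.2247, the equation fails at this point, so it cannot hold for all real values of x and y for which both sides are defined.
Squaring the right side gives x + 2√(xy) + y, not x + y.

Conclusion: False.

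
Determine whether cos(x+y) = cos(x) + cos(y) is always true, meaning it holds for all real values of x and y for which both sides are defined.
Claim: cos(x+y) = cos(x) + cos(y).
Test a specific point where both sides are defined: x = π/3, y = -π/6.
LHS = cos(x+y) ≈ 0.8660
RHS = cos(x) + cos(y) ≈ 1.3660
Since 0.8660 ≠ 1.3660, the equation fails at this point, so it cannot hold for all real values of x and y for which both sides are defined.
The correct expansion is cos(x+y) = cos(x)cos(y) - sin(x)sin(y); cosine is not additive.

Conclusion: No, this is NOT an identity.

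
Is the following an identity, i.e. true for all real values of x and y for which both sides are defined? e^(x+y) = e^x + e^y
Claim: e^(x+y) = e^x + e^y.
Test a specific point where both sides are defined: x = 3, y = -3.
LHS = e^(x+y) ≈ 1.0000
RHS = e^x + e^y ≈ 20.1353
Since 1.0000 ≠ 20.1353, the equation fails at this point, so it cannot hold for all real values of x and y for which both sides are defined.
The correct rule is e^(x+y) = e^x · e^y (a product, not a sum).

Conclusion: No, this is NOT an identity.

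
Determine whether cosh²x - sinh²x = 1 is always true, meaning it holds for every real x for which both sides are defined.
Claim: cosh²x - sinh²x = 1.
Reasoning: With cosh(x) = (e^x + e^-x)/2 and sinh(x) = (e^x - e^-x)/2: cosh²x = (e^(2x) + 2 + e^(-2x))/4 and sinh²x = (e^(2x) - 2 + e^(-2x))/4. Subtracting leaves 4/4 = 1.
So the two sides agree for every real x for which both sides are defined.

Conclusion: Yes, this is an identity.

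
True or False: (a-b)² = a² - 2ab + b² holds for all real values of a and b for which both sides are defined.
Claim: (a-b)² = a² - 2ab + b².
Reasoning: Expand: (a-b)² = (a-b)(a-b) = a·a - a·b - b·a + b·b = a² - 2ab + b².
So the two sides agree for all real values of a and b for which both sides are defined.

Conclusion: True.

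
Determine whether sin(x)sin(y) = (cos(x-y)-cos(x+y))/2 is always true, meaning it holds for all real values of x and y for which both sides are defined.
Claim: sin(x)sin(y) = (cos(x-y)-cos(x+y))/2.
Reasoning: cos(x-y) = cos(x)cos(y) + sin(x)sin(y) and cos(x+y) = cos(x)cos(y) - sin(x)sin(y). Subtracting, cos(x-y) - cos(x+y) = 2sin(x)sin(y); divide by 2.
So the two sides agree for all real values of x and y for which both sides are defined.

Conclusion: Yes, this is an identity.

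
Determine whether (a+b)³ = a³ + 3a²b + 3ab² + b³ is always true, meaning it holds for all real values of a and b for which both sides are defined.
Claim: (a+b)³ = a³ + 3a²b + 3ab² + b³.
Reasoning: (a+b)³ = (a+b)(a+b)² = (a+b)(a² + 2ab + b²) = a³ + 2a²b + ab² + a²b + 2ab² + b³ = a³ + 3a²b + 3ab² + b³.
So the two sides agree for all real values of a and b for which both sides are defined.

Conclusion: Yes, this is an identity.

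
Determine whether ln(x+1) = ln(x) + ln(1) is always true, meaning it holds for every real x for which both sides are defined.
Claim: ln(x+1) = ln(x) + ln(1).
Test a specific point where both sides are defined: x = 3/2.
LHS = ln(x+1) ≈ 0.9163
RHS = ln(x) + ln(1) ≈ 0.4055
Since 0.9163 ≠ 0.4055, the equation fails at this point, so it cannot hold for every real x for which both sides are defined.
ln(1) = 0, so the right side is just ln(x), which differs from ln(x+1).

Conclusion: No, this is NOT an identity.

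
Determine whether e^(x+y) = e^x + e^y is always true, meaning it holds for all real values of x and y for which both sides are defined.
No, this is NOT an identity.

Claim: e^(x+y) = e^x + e^y.
Test a specific point where both sides are defined: x = -2, y = 3/2.
LHS = e^(x+y) ≈ 0.6065
RHS = e^x + e^y ≈ 4.6170
Since 0.6065 ≠ 4.6170, the equation fails at this point, so it cannot hold for all real values of x and y for which both sides are defined.
The correct rule is e^(x+y) = e^x · e^y (a product, not a sum).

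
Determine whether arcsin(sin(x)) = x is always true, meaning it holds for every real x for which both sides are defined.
Claim: arcsin(sin(x)) = x.
Test a specific point where both sides are defined: x = π.
LHS = arcsin(sin(x)) ≈ 0.0000
RHS = x ≈ 3.1416
Since 0.0000 ≠ 3.1416, the equation fails at this point, so it cannot hold for every real x for which both sides are defined.
arcsin only returns values in [-π/2, π/2], so arcsin(sin(x)) = x holds only for x in that interval, not for all real x.

Conclusion: No, this is NOT an identity.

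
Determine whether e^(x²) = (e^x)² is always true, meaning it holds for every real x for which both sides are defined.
Claim: e^(x²) = (e^x)².
Test a specific point where both sides are defined: x = -3.
LHS = e^(x²) ≈ 8103.0839
RHS = (e^x)² ≈ 0.0025
Since 8103.0839 ≠ 0.0025, the equation fails at this point, so it cannot hold for every real x for which both sides are defined.
(e^x)² = e^(2x), and 2x ≠ x² in general.

Conclusion: No, this is NOT an identity.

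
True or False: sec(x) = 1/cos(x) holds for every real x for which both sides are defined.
Claim: sec(x) = 1/cos(x).
Reasoning: sec(x) is by definition the reciprocal of cos(x), wherever cos(x) ≠ 0.
So the two sides agree for every real x for which both sides are defined.

Conclusion: True.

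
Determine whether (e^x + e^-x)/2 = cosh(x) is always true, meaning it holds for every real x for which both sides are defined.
Yes, this is an identity.

Claim: (e^x + e^-x)/2 = cosh(x).
Reasoning: This is exactly the definition of the hyperbolic cosine: cosh(x) := (e^x + e^-x)/2.
So the two sides agree for every real x for which both sides are defined.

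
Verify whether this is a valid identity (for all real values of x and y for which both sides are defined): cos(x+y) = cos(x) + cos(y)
Claim: cos(x+y) = cos(x) + cos(y).
Test a specific point where both sides are defined: x = -π/6, y = 2π/3.
LHS = cos(x+y) ≈ 0.0000
RHS = cos(x) + cos(y) ≈ 0.3660
Since 0.0000 ≠ 0.3660, the equation fails at this point, so it cannot hold for all real values of x and y for which both sides are defined.
The correct expansion is cos(x+y) = cos(x)cos(y) - sin(x)sin(y); cosine is not additive.

Conclusion: No, this is NOT an identity.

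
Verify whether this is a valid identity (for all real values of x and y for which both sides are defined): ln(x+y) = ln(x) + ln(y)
No, this is NOT an identity.

Claim: ln(x+y) = ln(x) + ln(y).
Test a specific point where both sides are defined: x = 1/2, y = 3/2.
LHS = ln(x+y) ≈ 0.6931
RHS = ln(x) + ln(y) ≈ -0.2877
Since 0.6931 ≠ -0.2877, the equation fails at this point, so it cannot hold for all real values of x and y for which both sides are defined.
ln(x) + ln(y) = ln(xy), not ln(x+y).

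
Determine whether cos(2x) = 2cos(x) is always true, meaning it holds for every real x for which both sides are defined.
No, this is NOT an identity.

Claim: cos(2x) = 2cos(x).
Test a specific point where both sides are defined: x = π/2.
LHS = cos(2x) ≈ -1.0000
RHS = 2cos(x) ≈ 0.0000
Since -1.0000 ≠ 0.0000, the equation fails at this point, so it cannot hold for every real x for which both sides are defined.
The correct double-angle formula is cos(2x) = cos²x - sin²x.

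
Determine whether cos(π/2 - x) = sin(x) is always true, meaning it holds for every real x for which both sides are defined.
Yes, this is an identity.

Claim: cos(π/2 - x) = sin(x).
Reasoning: Use cos(u - v) = cos(u)cos(v) + sin(u)sin(v) with u = π/2, v = x: cos(π/2)cos(x) + sin(π/2)sin(x) = 0·cos(x) + 1·sin(x) = sin(x).
So the two sides agree for every real x for which both sides are defined.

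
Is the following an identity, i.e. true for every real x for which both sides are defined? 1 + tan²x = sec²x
Claim: 1 + tan²x = sec²x.
Reasoning: Start from sin²x + cos²x = 1 and divide every term by cos²x (allowed wherever tan x and sec x are defined): tan²x + 1 = 1/cos²x = sec²x.
So the two sides agree for every real x for which both sides are defined.

Conclusion: Yes, this is an identity.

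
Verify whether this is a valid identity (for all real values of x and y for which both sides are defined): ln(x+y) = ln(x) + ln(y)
No, this is NOT an identity.

Claim: ln(x+y) = ln(x) + ln(y).
Test a specific point where both sides are defined: x = 1/2, y = 3.
LHS = ln(x+y) ≈ 1.2528
RHS = ln(x) + ln(y) ≈ 0.4055
Since 1.2528 ≠ 0.4055, the equation fails at this point, so it cannot hold for all real values of x and y for which both sides are defined.
ln(x) + ln(y) = ln(xy), not ln(x+y).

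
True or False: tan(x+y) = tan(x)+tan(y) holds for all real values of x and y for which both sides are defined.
Claim: tan(x+y) = tan(x)+tan(y).
Test a specific point where both sides are defined: x = π/3, y = 3π/4.
LHS = tan(x+y) ≈ 0.2679
RHS = tan(x)+tan(y) ≈ 0.7321
Since 0.2679 ≠ 0.7321, the equation fails at this point, so it cannot hold for all real values of x and y for which both sides are defined.
The correct formula is tan(x+y) = (tan(x) + tan(y))/(1 - tan(x)tan(y)).

Conclusion: False.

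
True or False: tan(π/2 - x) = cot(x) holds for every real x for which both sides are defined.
True.

Claim: tan(π/2 - x) = cot(x).
Reasoning: tan(π/2 - x) = sin(π/2 - x)/cos(π/2 - x) = cos(x)/sin(x) = cot(x), using the cofunction identities sin(π/2 - x) = cos(x) and cos(π/2 - x) = sin(x).
So the two sides agree for every real x for which both sides are defined.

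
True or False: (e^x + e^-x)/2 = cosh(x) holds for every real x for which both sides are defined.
Claim: (e^x + e^-x)/2 = cosh(x).
Reasoning: This is exactly the definition of the hyperbolic cosine: cosh(x) := (e^x + e^-x)/2.
So the two sides agree for every real x for which both sides are defined.

Conclusion: True.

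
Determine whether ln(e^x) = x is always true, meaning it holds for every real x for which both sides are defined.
Claim: ln(e^x) = x.
Reasoning: ln is the inverse of the exponential: ln(e^x) asks for the exponent p with e^p = e^x, and since e^p is one-to-one that exponent is p = x.
So the two sides agree for every real x for which both sides are defined.

Conclusion: Yes, this is an identity.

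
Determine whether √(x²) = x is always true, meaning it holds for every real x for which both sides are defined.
Claim: √(x²) = x.
Test a specific point where both sides are defined: x = -1.
LHS = √(x²) ≈ 1.0000
RHS = x ≈ -1.0000
Since 1.0000 ≠ -1.0000, the equation fails at this point, so it cannot hold for every real x for which both sides are defined.
√(x²) = |x|, which differs from x whenever x < 0 (both sides are defined for every real x).

Conclusion: No, this is NOT an identity.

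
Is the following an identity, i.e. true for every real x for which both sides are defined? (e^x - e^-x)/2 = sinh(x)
Claim: (e^x - e^-x)/2 = sinh(x).
Reasoning: This is exactly the definition of the hyperbolic sine: sinh(x) := (e^x - e^-x)/2.
So the two sides agree for every real x for which both sides are defined.

Conclusion: Yes, this is an identity.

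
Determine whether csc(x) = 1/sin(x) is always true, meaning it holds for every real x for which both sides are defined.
Yes, this is an identity.

Claim: csc(x) = 1/sin(x).
Reasoning: csc(x) is by definition the reciprocal of sin(x), wherever sin(x) ≠ 0.
So the two sides agree for every real x for which both sides are defined.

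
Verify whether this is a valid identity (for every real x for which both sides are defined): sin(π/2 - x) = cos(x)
Yes, this is an identity.

Claim: sin(π/2 - x) = cos(x).
Reasoning: Use sin(u - v) = sin(u)cos(v) - cos(u)sin(v) with u = π/2, v = x: sin(π/2)cos(x) - cos(π/2)sin(x) = 1·cos(x) - 0·sin(x) = cos(x).
So the two sides agree for every real x for which both sides are defined.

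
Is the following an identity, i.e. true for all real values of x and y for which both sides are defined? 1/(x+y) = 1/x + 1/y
Claim: 1/(x+y) = 1/x + 1/y.
Test a specific point where both sides are defined: x = -3, y = -1.
LHS = 1/(x+y) ≈ -0.2500
RHS = 1/x + 1/y ≈ -1.3333
Since -0.2500 ≠ -1.3333, the equation fails at this point, so it cannot hold for all real values of x and y for which both sides are defined.
1/x + 1/y = (x+y)/(xy), which is not 1/(x+y).

Conclusion: No, this is NOT an identity.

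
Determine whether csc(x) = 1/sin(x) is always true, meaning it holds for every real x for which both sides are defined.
Yes, this is an identity.

Claim: csc(x) = 1/sin(x).
Reasoning: csc(x) is by definition the reciprocal of sin(x), wherever sin(x) ≠ 0.
So the two sides agree for every real x for which both sides are defined.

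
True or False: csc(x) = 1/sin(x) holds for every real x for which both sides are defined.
Claim: csc(x) = 1/sin(x).
Reasoning: csc(x) is by definition the reciprocal of sin(x), wherever sin(x) ≠ 0.
So the two sides agree for every real x for which both sides are defined.

Conclusion: True.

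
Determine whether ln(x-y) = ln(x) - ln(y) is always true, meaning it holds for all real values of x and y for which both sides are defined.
Claim: ln(x-y) = ln(x) - ln(y).
Test a specific point where both sides are defined: x = 3/2, y = 1/2.
LHS = ln(x-y) ≈ 0.0000
RHS = ln(x) - ln(y) ≈ 1.0986
Since 0.0000 ≠ 1.0986, the equation fails at this point, so it cannot hold for all real values of x and y for which both sides are defined.
ln(x) - ln(y) = ln(x/y), not ln(x-y).

Conclusion: No, this is NOT an identity.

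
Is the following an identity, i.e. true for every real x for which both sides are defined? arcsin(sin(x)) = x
No, this is NOT an identity.

Claim: arcsin(sin(x)) = x.
Test a specific point where both sides are defined: x = 2π/3.
LHS = arcsin(sin(x)) ≈ 1.0472
RHS = x ≈ 2.0944
Since 1.0472 ≠ 2.0944, the equation fails at this point, so it cannot hold for every real x for which both sides are defined.
arcsin only returns values in [-π/2, π/2], so arcsin(sin(x)) = x holds only for x in that interval, not for all real x.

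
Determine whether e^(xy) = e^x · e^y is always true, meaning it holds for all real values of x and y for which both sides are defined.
No, this is NOT an identity.

Claim: e^(xy) = e^x · e^y.
Test a specific point where both sides are defined: x = -2, y = 3/2.
LHS = e^(xy) ≈ 0.0498
RHS = e^x · e^y ≈ 0.6065
Since 0.0498 ≠ 0.6065, the equation fails at this point, so it cannot hold for all real values of x and y for which both sides are defined.
e^x · e^y = e^(x+y), not e^(xy).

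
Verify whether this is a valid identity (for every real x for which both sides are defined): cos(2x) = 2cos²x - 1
Claim: cos(2x) = 2cos²x - 1.
Reasoning: cos(2x) = cos²x - sin²x. Replace sin²x by 1 - cos²x: cos²x - (1 - cos²x) = 2cos²x - 1.
So the two sides agree for every real x for which both sides are defined.

Conclusion: Yes, this is an identity.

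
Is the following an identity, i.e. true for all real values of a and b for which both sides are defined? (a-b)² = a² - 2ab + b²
Claim: (a-b)² = a² - 2ab + b².
Reasoning: Expand: (a-b)² = (a-b)(a-b) = a·a - a·b - b·a + b·b = a² - 2ab + b².
So the two sides agree for all real values of a and b for which both sides are defined.

Conclusion: Yes, this is an identity.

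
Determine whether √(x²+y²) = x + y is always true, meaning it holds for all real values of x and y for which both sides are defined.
Claim: √(x²+y²) = x + y.
Test a specific point where both sides are defined: x = -3, y = -3.
LHS = √(x²+y²) ≈ 4.2426
RHS = x + y ≈ -6.0000
Since 4.2426 ≠ -6.0000, the equation fails at this point, so it cannot hold for all real values of x and y for which both sides are defined.
(x+y)² = x² + 2xy + y², not x² + y², so the square root does not split this way.

Conclusion: No, this is NOT an identity.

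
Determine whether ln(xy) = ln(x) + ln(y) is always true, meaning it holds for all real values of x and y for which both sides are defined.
Yes, this is an identity.

Claim: ln(xy) = ln(x) + ln(y).
Reasoning: Both sides are simultaneously defined only when x, y > 0. Write x = e^p, y = e^q (p = ln x, q = ln y). Then xy = e^p · e^q = e^(p+q), so ln(xy) = p + q = ln(x) + ln(y).
So the two sides agree for all real values of x and y for which both sides are defined.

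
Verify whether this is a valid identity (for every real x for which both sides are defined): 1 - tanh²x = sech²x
Claim: 1 - tanh²x = sech²x.
Reasoning: Divide cosh²x - sinh²x = 1 through by cosh²x (never zero): 1 - tanh²x = 1/cosh²x = sech²x.
So the two sides agree for every real x for which both sides are defined.

Conclusion: Yes, this is an identity.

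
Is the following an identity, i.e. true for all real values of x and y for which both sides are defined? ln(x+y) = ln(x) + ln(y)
Claim: ln(x+y) = ln(x) + ln(y).
Test a specific point where both sides are defined: x = 5, y = 3/2.
LHS = ln(x+y) ≈ 1.8718
RHS = ln(x) + ln(y) ≈ 2.0149
Since 1.8718 ≠ 2.0149, the equation fails at this point, so it cannot hold for all real values of x and y for which both sides are defined.
ln(x) + ln(y) = ln(xy), not ln(x+y).

Conclusion: No, this is NOT an identity.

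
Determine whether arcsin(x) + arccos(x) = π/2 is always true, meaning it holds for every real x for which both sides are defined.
Claim: arcsin(x) + arccos(x) = π/2.
Reasoning: Both sides are defined for -1 ≤ x ≤ 1. Let θ = arcsin(x), so sin θ = x and θ ∈ [-π/2, π/2]. Then cos(π/2 - θ) = sin θ = x and π/2 - θ ∈ [0, π], which is exactly the range of arccos, so arccos(x) = π/2 - θ. Adding: arcsin(x) + arccos(x) = θ + (π/2 - θ) = π/2.
So the two sides agree for every real x for which both sides are defined.

Conclusion: Yes, this is an identity.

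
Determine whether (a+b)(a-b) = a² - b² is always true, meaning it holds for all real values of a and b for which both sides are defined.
Yes, this is an identity.

Claim: (a+b)(a-b) = a² - b².
Reasoning: Expand: (a+b)(a-b) = a² - ab + ba - b² = a² - b² (the cross terms cancel).
So the two sides agree for all real values of a and b for which both sides are defined.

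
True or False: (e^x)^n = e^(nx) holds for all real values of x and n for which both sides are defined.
Claim: (e^x)^n = e^(nx).
Reasoning: e^x is a positive real number, and for a positive base B and real exponent n, B^n = e^(n·ln B). With B = e^x, ln B = x, so (e^x)^n = e^(n·x).
So the two sides agree for all real values of x and n for which both sides are defined.

Conclusion: True.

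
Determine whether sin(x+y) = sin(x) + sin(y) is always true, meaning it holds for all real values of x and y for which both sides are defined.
No, this is NOT an identity.

Claim: sin(x+y) = sin(x) + sin(y).
Test a specific point where both sides are defined: x = -π/6, y = -π/2.
LHS = sin(x+y) ≈ -0.8660
RHS = sin(x) + sin(y) ≈ -1.5000
Since -0.8660 ≠ -1.5000, the equation fails at this point, so it cannot hold for all real values of x and y for which both sides are defined.
The correct expansion is sin(x+y) = sin(x)cos(y) + cos(x)sin(y); sine is not additive.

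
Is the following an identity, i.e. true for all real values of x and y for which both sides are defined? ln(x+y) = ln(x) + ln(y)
No, this is NOT an identity.

Claim: ln(x+y) = ln(x) + ln(y).
Test a specific point where both sides are defined: x = 5, y = 3/2.
LHS = ln(x+y) ≈ 1.8718
RHS = ln(x) + ln(y) ≈ 2.0149
Since 1.8718 ≠ 2.0149, the equation fails at this point, so it cannot hold for all real values of x and y for which both sides are defined.
ln(x) + ln(y) = ln(xy), not ln(x+y).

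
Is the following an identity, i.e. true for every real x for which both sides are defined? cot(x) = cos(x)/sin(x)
Claim: cot(x) = cos(x)/sin(x).
Reasoning: cot(x) is defined as 1/tan(x) = 1/(sin(x)/cos(x)) = cos(x)/sin(x), wherever sin(x) ≠ 0.
So the two sides agree for every real x for which both sides are defined.

Conclusion: Yes, this is an identity.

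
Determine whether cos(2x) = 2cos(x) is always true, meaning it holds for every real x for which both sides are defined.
Claim: cos(2x) = 2cos(x).
Test a specific point where both sides are defined: x = π/3.
LHS = cos(2x) ≈ -0.5000
RHS = 2cos(x) ≈ 1.0000
Since -0.5000 ≠ 1.0000, the equation fails at this point, so it cannot hold for every real x for which both sides are defined.
The correct double-angle formula is cos(2x) = cos²x - sin²x.

Conclusion: No, this is NOT an identity.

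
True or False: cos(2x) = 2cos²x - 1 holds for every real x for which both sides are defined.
True.

Claim: cos(2x) = 2cos²x - 1.
Reasoning: cos(2x) = cos²x - sin²x. Replace sin²x by 1 - cos²x: cos²x - (1 - cos²x) = 2cos²x - 1.
So the two sides agree for every real x for which both sides are defined.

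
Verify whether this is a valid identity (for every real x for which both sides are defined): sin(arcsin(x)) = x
Yes, this is an identity.

Claim: sin(arcsin(x)) = x.
Reasoning: For -1 ≤ x ≤ 1 (where arcsin is defined), arcsin(x) is by definition an angle whose sine equals x. Taking the sine of that angle returns x. (Note the other order, arcsin(sin x) = x, is NOT an identity.)
So the two sides agree for every real x for which both sides are defined.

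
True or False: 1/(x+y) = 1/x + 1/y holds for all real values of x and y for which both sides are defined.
Claim: 1/(x+y) = 1/x + 1/y.
Test a specific point where both sides are defined: x = 1, y = 3/2.
LHS = 1/(x+y) ≈ 0.4000
RHS = 1/x + 1/y ≈ 1.6667
Since 0.4000 ≠ 1.6667, the equation fails at this point, so it cannot hold for all real values of x and y for which both sides are defined.
1/x + 1/y = (x+y)/(xy), which is not 1/(x+y).

Conclusion: False.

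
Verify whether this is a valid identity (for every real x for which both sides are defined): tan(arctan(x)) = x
Claim: tan(arctan(x)) = x.
Reasoning: For every real x, arctan(x) is by definition the angle in (-π/2, π/2) whose tangent equals x. Taking the tangent of that angle returns x.
So the two sides agree for every real x for which both sides are defined.

Conclusion: Yes, this is an identity.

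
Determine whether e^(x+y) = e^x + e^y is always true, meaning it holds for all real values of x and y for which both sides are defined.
Claim: e^(x+y) = e^x + e^y.
Test a specific point where both sides are defined: x = 4, y = -3.
LHS = e^(x+y) ≈ 2.7183
RHS = e^x + e^y ≈ 54.6479
Since 2.7183 ≠ 54.6479, the equation fails at this point, so it cannot hold for all real values of x and y for which both sides are defined.
The correct rule is e^(x+y) = e^x · e^y (a product, not a sum).

Conclusion: No, this is NOT an identity.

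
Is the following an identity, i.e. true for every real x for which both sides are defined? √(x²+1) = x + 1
No, this is NOT an identity.

Claim: √(x²+1) = x + 1.
Test a specific point where both sides are defined: x = 4.
LHS = √(x²+1) ≈ 4.1231
RHS = x + 1 ≈ 5.0000
Since 4.1231 ≠ 5.0000, the equation fails at this point, so it cannot hold for every real x for which both sides are defined.
(x+1)² = x² + 2x + 1 ≠ x² + 1 unless x = 0.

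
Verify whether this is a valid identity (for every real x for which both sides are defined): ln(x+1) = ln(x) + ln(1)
Claim: ln(x+1) = ln(x) + ln(1).
Test a specific point where both sides are defined: x = 2.
LHS = ln(x+1) ≈ 1.0986
RHS = ln(x) + ln(1) ≈ 0.6931
Since 1.0986 ≠ 0.6931, the equation fails at this point, so it cannot hold for every real x for which both sides are defined.
ln(1) = 0, so the right side is just ln(x), which differs from ln(x+1).

Conclusion: No, this is NOT an identity.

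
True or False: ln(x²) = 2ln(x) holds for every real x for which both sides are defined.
Claim: ln(x²) = 2ln(x).
Reasoning: The right side requires x > 0. For x > 0, x² = (e^(ln x))² = e^(2ln x), so ln(x²) = 2ln(x). (For x < 0 the right side is undefined, so those values are outside the claim.)
So the two sides agree for every real x for which both sides are defined.

Conclusion: True.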